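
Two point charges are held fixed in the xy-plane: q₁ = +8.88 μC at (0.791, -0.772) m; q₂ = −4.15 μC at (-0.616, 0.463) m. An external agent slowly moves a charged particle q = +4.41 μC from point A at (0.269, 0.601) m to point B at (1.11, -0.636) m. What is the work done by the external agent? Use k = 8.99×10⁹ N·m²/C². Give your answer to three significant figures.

0.879 J

For quasistatic motion the external work equals the change in potential energy: W_ext = qΔV = q(V_B − V_A).
At A: distances to the source charges are 1.47 m, 0.896 m; V_A = Σ kqᵢ/rᵢ = 1.27×10⁴ V.
At B: distances to the source charges are 0.347 m, 2.05 m; V_B = Σ kqᵢ/rᵢ = 2.12×10⁵ V.
ΔV = V_B − V_A = 1.99×10⁵ V.
W_ext = qΔV = (4.41×10⁻⁶ C)(1.99×10⁵ V) = 0.879 J.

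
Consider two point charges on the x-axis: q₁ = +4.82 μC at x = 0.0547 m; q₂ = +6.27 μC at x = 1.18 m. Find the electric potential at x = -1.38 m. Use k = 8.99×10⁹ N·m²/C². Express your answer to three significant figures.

5.22×10⁴ V

The total potential is the scalar sum of each charge's contribution, V = Σ kqᵢ/rᵢ.
Distances from the field point to each charge: r₁ = 1.43 m, r₂ = 2.56 m.
V = k[(4.82×10⁻⁶)/(1.43) + (6.27×10⁻⁶)/(2.56)] = 5.22×10⁴ V.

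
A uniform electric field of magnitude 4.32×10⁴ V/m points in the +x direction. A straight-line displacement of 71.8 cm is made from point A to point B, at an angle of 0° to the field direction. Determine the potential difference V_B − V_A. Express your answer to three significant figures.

-3.10×10⁴ V

Only the component of displacement along E changes the potential: ΔV = −E·d·cosθ.
ΔV = −(4.32×10⁴ V/m)(0.718 m)cos0° = -3.10×10⁴ V.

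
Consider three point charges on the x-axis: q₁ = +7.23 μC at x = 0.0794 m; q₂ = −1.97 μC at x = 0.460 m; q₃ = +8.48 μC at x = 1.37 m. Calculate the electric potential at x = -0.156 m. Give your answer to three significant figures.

2.97×10⁵ V

Electric potential is a scalar, so the contributions from each charge add algebraically: V = Σ kqᵢ/rᵢ.
Distances from the field point to each charge: r₁ = 0.235 m, r₂ = 0.616 m, r₃ = 1.53 m.
V = k[(7.23×10⁻⁶)/(0.235) + (-1.97×10⁻⁶)/(0.616) + (8.48×10⁻⁶)/(1.53)] = 2.97×10⁵ V.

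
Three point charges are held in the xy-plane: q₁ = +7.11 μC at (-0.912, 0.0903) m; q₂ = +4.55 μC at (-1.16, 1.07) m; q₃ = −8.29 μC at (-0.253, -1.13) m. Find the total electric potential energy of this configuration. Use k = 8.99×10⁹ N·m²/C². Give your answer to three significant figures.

The work to assemble the configuration equals its total potential energy, U = Σ kqᵢqⱼ/rᵢⱼ over all pairs.
Pair separations: r₁₂ = 1.01 m, r₁₃ = 1.39 m, r₂₃ = 2.38 m.
U = (0.288) + (-0.382) + (-0.143) = -0.237 J.

-0.237 J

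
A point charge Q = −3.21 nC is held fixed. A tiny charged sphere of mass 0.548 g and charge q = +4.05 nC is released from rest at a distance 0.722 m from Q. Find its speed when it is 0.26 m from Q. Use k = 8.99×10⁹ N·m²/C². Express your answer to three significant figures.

Only the electrostatic force acts, so mechanical energy is conserved: ½mv² = U₁ − U₂ = kQq(1/r₁ − 1/r₂).
U₁ − U₂ = (8.99×10⁹ N·m²/C²)(-3.21×10⁻⁹ C)(4.05×10⁻⁹ C)(1/0.722 − 1/0.260) = 2.88×10⁻⁷ J.
v = √(2·2.88×10⁻⁷/5.48×10⁻⁴) = 0.0324 m/s.

0.0324 m/s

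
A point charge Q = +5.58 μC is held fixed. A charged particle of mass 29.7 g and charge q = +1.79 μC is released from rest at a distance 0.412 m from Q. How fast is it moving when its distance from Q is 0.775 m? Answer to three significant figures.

Only the electrostatic force acts, so mechanical energy is conserved: ½mv² = U₁ − U₂ = kQq(1/r₁ − 1/r₂).
U₁ − U₂ = (8.99×10⁹ N·m²/C²)(5.58×10⁻⁶ C)(1.79×10⁻⁶ C)(1/0.412 − 1/0.775) = 0.102 J.
v = √(2·0.102/0.0297) = 2.62 m/s.

2.62 m/s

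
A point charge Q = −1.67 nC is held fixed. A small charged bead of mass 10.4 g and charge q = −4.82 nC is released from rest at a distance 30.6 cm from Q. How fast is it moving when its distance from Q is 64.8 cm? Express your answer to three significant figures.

Only the electrostatic force acts, so mechanical energy is conserved: ½mv² = U₁ − U₂ = kQq(1/r₁ − 1/r₂).
U₁ − U₂ = (8.99×10⁹ N·m²/C²)(-1.67×10⁻⁹ C)(-4.82×10⁻⁹ C)(1/0.306 − 1/0.648) = 1.25×10⁻⁷ J.
v = √(2·1.25×10⁻⁷/0.0104) = 4.90×10⁻³ m/s.

4.90×10⁻³ m/s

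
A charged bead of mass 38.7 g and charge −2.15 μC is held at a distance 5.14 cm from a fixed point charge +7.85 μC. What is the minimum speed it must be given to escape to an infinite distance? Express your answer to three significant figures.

12.4 m/s

To just escape, total mechanical energy must reach zero at infinity: ½mv²_min + U = 0, so ½mv²_min = −U = |kQq|/r.
|U| = |kQq|/r = (8.99×10⁹ N·m²/C²)(7.85×10⁻⁶)(2.15×10⁻⁶)/(0.0514) = 2.95 J.
v_min = √(2|U|/m) = √(2·2.95/0.0387) = 12.4 m/s.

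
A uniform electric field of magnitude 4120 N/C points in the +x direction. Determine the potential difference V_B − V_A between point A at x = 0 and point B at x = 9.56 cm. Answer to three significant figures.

In a uniform field, potential decreases in the direction of E: V_B − V_A = −E·Δx.
V_B − V_A = −(4120 V/m)(0.0956 m) = -394 V.

-394 V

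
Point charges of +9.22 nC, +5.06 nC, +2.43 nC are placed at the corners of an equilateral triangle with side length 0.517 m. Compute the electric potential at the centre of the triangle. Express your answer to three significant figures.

Electric potential is a scalar, so the contributions from each charge add algebraically: V = Σ kqᵢ/rᵢ.
The distance from each vertex to the centroid is a/√3 = 0.298 m.
V = k[(9.22×10⁻⁹)/(0.298) + (5.06×10⁻⁹)/(0.298) + (2.43×10⁻⁹)/(0.298)] = 503 V.

503 V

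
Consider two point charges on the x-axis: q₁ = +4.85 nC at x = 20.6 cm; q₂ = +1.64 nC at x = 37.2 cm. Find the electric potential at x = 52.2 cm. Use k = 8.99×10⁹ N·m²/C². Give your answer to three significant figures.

236 V

The total potential is the scalar sum of each charge's contribution, V = Σ kqᵢ/rᵢ.
Distances from the field point to each charge: r₁ = 0.316 m, r₂ = 0.150 m.
V = k[(4.85×10⁻⁹)/(0.316) + (1.64×10⁻⁹)/(0.150)] = 236 V.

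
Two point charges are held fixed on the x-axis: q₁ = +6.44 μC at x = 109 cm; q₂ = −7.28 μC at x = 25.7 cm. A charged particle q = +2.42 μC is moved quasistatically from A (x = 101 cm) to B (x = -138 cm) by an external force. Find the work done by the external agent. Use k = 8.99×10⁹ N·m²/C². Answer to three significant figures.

-1.58 J

For quasistatic motion the external work equals the change in potential energy: W_ext = qΔV = q(V_B − V_A).
At A: distances to the source charges are 0.0800 m, 0.753 m; V_A = Σ kqᵢ/rᵢ = 6.37×10⁵ V.
At B: distances to the source charges are 2.47 m, 1.64 m; V_B = Σ kqᵢ/rᵢ = -1.65×10⁴ V.
ΔV = V_B − V_A = -6.53×10⁵ V.
W_ext = qΔV = (2.42×10⁻⁶ C)(-6.53×10⁵ V) = -1.58 J.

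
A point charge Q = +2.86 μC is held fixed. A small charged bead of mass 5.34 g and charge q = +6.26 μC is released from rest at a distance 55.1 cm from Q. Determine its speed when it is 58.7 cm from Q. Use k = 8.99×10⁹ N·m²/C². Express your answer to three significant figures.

Only the electrostatic force acts, so mechanical energy is conserved: ½mv² = U₁ − U₂ = kQq(1/r₁ − 1/r₂).
U₁ − U₂ = (8.99×10⁹ N·m²/C²)(2.86×10⁻⁶ C)(6.26×10⁻⁶ C)(1/0.551 − 1/0.587) = 0.0179 J.
v = √(2·0.0179/5.34×10⁻³) = 2.59 m/s.

2.59 m/s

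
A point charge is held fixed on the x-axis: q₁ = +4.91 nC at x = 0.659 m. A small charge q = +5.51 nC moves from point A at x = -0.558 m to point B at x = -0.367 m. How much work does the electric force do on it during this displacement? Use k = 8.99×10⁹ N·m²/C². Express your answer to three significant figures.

The work done by the electric force is W_field = −ΔU = −q(V_B − V_A) = q(V_A − V_B).
At A: distance to the source charge is 1.22 m; V_A = kq₁/r = 36.3 V.
At B: distance to the source charge is 1.03 m; V_B = kq₁/r = 43.0 V.
ΔV = V_B − V_A = 6.75 V.
W_field = −qΔV = −(5.51×10⁻⁹ C)(6.75 V) = -3.72×10⁻⁸ J.

-3.72×10⁻⁸ J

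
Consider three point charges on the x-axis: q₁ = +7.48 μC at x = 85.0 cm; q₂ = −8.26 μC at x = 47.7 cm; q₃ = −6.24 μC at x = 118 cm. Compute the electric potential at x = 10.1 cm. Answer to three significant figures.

-1.60×10⁵ V

Electric potential is a scalar, so the contributions from each charge add algebraically: V = Σ kqᵢ/rᵢ.
Distances from the field point to each charge: r₁ = 0.749 m, r₂ = 0.376 m, r₃ = 1.08 m.
V = k[(7.48×10⁻⁶)/(0.749) + (-8.26×10⁻⁶)/(0.376) + (-6.24×10⁻⁶)/(1.08)] = -1.60×10⁵ V.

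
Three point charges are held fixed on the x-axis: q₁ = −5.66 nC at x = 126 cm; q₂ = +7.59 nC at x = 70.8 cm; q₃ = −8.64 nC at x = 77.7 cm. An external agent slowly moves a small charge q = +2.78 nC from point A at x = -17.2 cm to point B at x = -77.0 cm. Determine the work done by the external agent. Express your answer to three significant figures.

For quasistatic motion the external work equals the change in potential energy: W_ext = qΔV = q(V_B − V_A).
At A: distances to the source charges are 1.43 m, 0.880 m, 0.949 m; V_A = Σ kqᵢ/rᵢ = -39.8 V.
At B: distances to the source charges are 2.03 m, 1.48 m, 1.55 m; V_B = Σ kqᵢ/rᵢ = -29.1 V.
ΔV = V_B − V_A = 10.7 V.
W_ext = qΔV = (2.78×10⁻⁹ C)(10.7 V) = 2.98×10⁻⁸ J.

2.98×10⁻⁸ J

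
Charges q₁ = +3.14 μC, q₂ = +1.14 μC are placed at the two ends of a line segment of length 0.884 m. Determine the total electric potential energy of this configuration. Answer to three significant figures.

0.0364 J

The assembly work is the sum of pairwise potential energies, U = Σ_{i<j} kqᵢqⱼ/rᵢⱼ.
The separation is r = 0.884 m.
U = (0.0364) = 0.0364 J.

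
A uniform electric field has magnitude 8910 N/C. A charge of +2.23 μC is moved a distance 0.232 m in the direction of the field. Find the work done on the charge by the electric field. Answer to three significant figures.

4.61×10⁻³ J

The potential change for a displacement 0.232 m in the direction of the field is ΔV = −Ed = -2070 V.
W_field = −qΔV = 4.61×10⁻³ J.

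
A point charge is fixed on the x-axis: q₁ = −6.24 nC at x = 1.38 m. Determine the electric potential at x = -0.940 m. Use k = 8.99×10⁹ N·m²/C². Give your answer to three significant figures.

-24.2 V

The total potential is the scalar sum of each charge's contribution, V = Σ kqᵢ/rᵢ.
V = k[(-6.24×10⁻⁹)/(2.32)] = -24.2 V.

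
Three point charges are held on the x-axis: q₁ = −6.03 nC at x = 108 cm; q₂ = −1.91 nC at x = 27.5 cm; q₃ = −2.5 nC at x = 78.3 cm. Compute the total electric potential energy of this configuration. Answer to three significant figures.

The work to assemble the configuration equals its total potential energy, U = Σ kqᵢqⱼ/rᵢⱼ over all pairs.
Pair separations: r₁₂ = 0.805 m, r₁₃ = 0.297 m, r₂₃ = 0.508 m.
U = (1.29×10⁻⁷) + (4.56×10⁻⁷) + (8.45×10⁻⁸) = 6.69×10⁻⁷ J.

6.69×10⁻⁷ J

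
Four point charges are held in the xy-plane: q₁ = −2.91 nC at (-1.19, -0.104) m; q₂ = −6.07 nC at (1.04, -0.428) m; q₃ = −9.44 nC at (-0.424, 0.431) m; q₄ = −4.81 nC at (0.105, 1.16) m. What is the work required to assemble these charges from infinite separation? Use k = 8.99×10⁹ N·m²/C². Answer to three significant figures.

1.30×10⁻⁶ J

The assembly work is the sum of pairwise potential energies, U = Σ_{i<j} kqᵢqⱼ/rᵢⱼ.
Pair separations: r₁₂ = 2.25 m, r₁₃ = 0.934 m, r₁₄ = 1.81 m, r₂₃ = 1.70 m, r₂₄ = 1.84 m, r₃₄ = 0.901 m.
Summing all 6 pair terms gives U = 1.30×10⁻⁶ J.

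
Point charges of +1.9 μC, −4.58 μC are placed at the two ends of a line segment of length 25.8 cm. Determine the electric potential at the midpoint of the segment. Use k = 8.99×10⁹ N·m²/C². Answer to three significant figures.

-1.87×10⁵ V

The total potential is the scalar sum of each charge's contribution, V = Σ kqᵢ/rᵢ.
Each charge is 0.129 m from the midpoint.
V = k[(1.90×10⁻⁶)/(0.129) + (-4.58×10⁻⁶)/(0.129)] = -1.87×10⁵ V.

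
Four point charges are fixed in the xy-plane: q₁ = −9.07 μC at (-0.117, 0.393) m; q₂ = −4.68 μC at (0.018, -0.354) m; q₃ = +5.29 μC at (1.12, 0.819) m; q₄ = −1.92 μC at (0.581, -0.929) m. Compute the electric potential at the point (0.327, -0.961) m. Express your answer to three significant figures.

The total potential is the scalar sum of each charge's contribution, V = Σ kqᵢ/rᵢ.
Distances from the field point to each charge: r₁ = 1.42 m, r₂ = 0.681 m, r₃ = 1.95 m, r₄ = 0.256 m.
V = k[(-9.07×10⁻⁶)/(1.42) + (-4.68×10⁻⁶)/(0.681) + (5.29×10⁻⁶)/(1.95) + (-1.92×10⁻⁶)/(0.256)] = -1.62×10⁵ V.

-1.62×10⁵ V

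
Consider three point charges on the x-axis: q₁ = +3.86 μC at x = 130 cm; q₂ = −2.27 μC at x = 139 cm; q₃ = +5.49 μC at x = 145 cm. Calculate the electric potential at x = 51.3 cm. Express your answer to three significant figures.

Electric potential is a scalar, so the contributions from each charge add algebraically: V = Σ kqᵢ/rᵢ.
Distances from the field point to each charge: r₁ = 0.787 m, r₂ = 0.877 m, r₃ = 0.937 m.
V = k[(3.86×10⁻⁶)/(0.787) + (-2.27×10⁻⁶)/(0.877) + (5.49×10⁻⁶)/(0.937)] = 7.35×10⁴ V.

7.35×10⁴ V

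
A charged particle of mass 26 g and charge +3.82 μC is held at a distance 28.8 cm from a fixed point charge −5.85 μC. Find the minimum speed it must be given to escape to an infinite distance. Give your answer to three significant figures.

7.33 m/s

To just escape, total mechanical energy must reach zero at infinity: ½mv²_min + U = 0, so ½mv²_min = −U = |kQq|/r.
|U| = |kQq|/r = (8.99×10⁹ N·m²/C²)(5.85×10⁻⁶)(3.82×10⁻⁶)/(0.288) = 0.698 J.
v_min = √(2|U|/m) = √(2·0.698/0.0260) = 7.33 m/s.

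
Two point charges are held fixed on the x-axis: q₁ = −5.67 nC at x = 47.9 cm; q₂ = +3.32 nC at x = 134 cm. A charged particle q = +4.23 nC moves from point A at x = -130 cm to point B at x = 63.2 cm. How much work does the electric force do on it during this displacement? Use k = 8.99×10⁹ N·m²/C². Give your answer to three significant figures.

The work done by the electric force is W_field = −ΔU = −q(V_B − V_A) = q(V_A − V_B).
At A: distances to the source charges are 1.78 m, 2.64 m; V_A = Σ kqᵢ/rᵢ = -17.3 V.
At B: distances to the source charges are 0.153 m, 0.708 m; V_B = Σ kqᵢ/rᵢ = -291 V.
ΔV = V_B − V_A = -274 V.
W_field = −qΔV = −(4.23×10⁻⁹ C)(-274 V) = 1.16×10⁻⁶ J.

1.16×10⁻⁶ J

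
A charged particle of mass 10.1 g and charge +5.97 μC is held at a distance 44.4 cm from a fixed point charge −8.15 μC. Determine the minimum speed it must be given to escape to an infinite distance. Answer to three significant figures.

To just escape, total mechanical energy must reach zero at infinity: ½mv²_min + U = 0, so ½mv²_min = −U = |kQq|/r.
|U| = |kQq|/r = (8.99×10⁹ N·m²/C²)(8.15×10⁻⁶)(5.97×10⁻⁶)/(0.444) = 0.985 J.
v_min = √(2|U|/m) = √(2·0.985/0.0101) = 14.0 m/s.

14.0 m/s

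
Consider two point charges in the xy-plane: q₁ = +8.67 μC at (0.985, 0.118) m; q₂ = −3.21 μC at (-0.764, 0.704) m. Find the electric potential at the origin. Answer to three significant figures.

5.08×10⁴ V

The total potential is the scalar sum of each charge's contribution, V = Σ kqᵢ/rᵢ.
Distances from the field point to each charge: r₁ = 0.992 m, r₂ = 1.04 m.
V = k[(8.67×10⁻⁶)/(0.992) + (-3.21×10⁻⁶)/(1.04)] = 5.08×10⁴ V.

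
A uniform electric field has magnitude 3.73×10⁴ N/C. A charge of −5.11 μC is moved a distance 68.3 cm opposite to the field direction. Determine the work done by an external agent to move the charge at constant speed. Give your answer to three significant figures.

The potential change for a displacement 68.3 cm opposite to the field direction is ΔV = +Ed = 2.55×10⁴ V.
W_ext = qΔV = -0.130 J.

-0.130 J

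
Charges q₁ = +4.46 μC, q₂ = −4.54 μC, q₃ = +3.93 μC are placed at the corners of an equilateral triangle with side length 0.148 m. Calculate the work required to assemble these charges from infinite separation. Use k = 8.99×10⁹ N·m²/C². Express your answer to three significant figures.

The work to assemble the configuration equals its total potential energy, U = Σ kqᵢqⱼ/rᵢⱼ over all pairs.
All three pair separations equal the side length, 0.148 m.
U = (-1.23) + (1.06) + (-1.08) = -1.25 J.

-1.25 J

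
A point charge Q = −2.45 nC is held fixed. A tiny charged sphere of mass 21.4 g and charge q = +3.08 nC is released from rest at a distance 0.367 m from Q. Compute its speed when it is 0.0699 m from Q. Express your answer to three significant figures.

Only the electrostatic force acts, so mechanical energy is conserved: ½mv² = U₁ − U₂ = kQq(1/r₁ − 1/r₂).
U₁ − U₂ = (8.99×10⁹ N·m²/C²)(-2.45×10⁻⁹ C)(3.08×10⁻⁹ C)(1/0.367 − 1/0.0699) = 7.86×10⁻⁷ J.
v = √(2·7.86×10⁻⁷/0.0214) = 8.57×10⁻³ m/s.

8.57×10⁻³ m/s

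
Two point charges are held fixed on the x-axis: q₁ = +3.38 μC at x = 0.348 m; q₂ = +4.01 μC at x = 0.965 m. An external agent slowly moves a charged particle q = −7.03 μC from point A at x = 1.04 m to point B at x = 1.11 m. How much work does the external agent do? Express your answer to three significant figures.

1.66 J

For quasistatic motion the external work equals the change in potential energy: W_ext = qΔV = q(V_B − V_A).
At A: distances to the source charges are 0.692 m, 0.0750 m; V_A = Σ kqᵢ/rᵢ = 5.25×10⁵ V.
At B: distances to the source charges are 0.762 m, 0.145 m; V_B = Σ kqᵢ/rᵢ = 2.88×10⁵ V.
ΔV = V_B − V_A = -2.36×10⁵ V.
W_ext = qΔV = (-7.03×10⁻⁶ C)(-2.36×10⁵ V) = 1.66 J.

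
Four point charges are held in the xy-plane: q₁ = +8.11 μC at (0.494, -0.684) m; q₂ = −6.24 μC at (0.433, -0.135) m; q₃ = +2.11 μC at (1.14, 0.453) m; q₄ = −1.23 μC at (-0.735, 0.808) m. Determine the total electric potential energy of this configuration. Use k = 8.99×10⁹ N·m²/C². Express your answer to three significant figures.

The assembly work is the sum of pairwise potential energies, U = Σ_{i<j} kqᵢqⱼ/rᵢⱼ.
Pair separations: r₁₂ = 0.552 m, r₁₃ = 1.31 m, r₁₄ = 1.93 m, r₂₃ = 0.920 m, r₂₄ = 1.50 m, r₃₄ = 1.91 m.
Summing all 6 pair terms gives U = -0.847 J.

-0.847 J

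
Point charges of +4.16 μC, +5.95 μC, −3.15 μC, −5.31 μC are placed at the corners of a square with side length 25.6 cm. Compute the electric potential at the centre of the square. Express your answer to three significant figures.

The total potential is the scalar sum of each charge's contribution, V = Σ kqᵢ/rᵢ.
The distance from each corner to the centre is a√2/2 = 0.181 m.
V = k[(4.16×10⁻⁶)/(0.181) + (5.95×10⁻⁶)/(0.181) + (-3.15×10⁻⁶)/(0.181) + (-5.31×10⁻⁶)/(0.181)] = 8.19×10⁴ V.

8.19×10⁴ V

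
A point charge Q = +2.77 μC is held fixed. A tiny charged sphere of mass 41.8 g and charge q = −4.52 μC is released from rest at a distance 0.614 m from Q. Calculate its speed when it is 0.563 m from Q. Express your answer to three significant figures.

Only the electrostatic force acts, so mechanical energy is conserved: ½mv² = U₁ − U₂ = kQq(1/r₁ − 1/r₂).
U₁ − U₂ = (8.99×10⁹ N·m²/C²)(2.77×10⁻⁶ C)(-4.52×10⁻⁶ C)(1/0.614 − 1/0.563) = 0.0166 J.
v = √(2·0.0166/0.0418) = 0.891 m/s.

0.891 m/s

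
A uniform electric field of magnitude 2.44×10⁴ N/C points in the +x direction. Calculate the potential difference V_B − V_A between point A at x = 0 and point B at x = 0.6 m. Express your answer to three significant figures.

In a uniform field, potential decreases in the direction of E: V_B − V_A = −E·Δx.
V_B − V_A = −(2.44×10⁴ V/m)(0.600 m) = -1.46×10⁴ V.

-1.46×10⁴ V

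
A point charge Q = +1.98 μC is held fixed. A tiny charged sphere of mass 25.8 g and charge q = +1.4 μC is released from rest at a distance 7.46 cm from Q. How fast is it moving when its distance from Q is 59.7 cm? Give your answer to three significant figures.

Only the electrostatic force acts, so mechanical energy is conserved: ½mv² = U₁ − U₂ = kQq(1/r₁ − 1/r₂).
U₁ − U₂ = (8.99×10⁹ N·m²/C²)(1.98×10⁻⁶ C)(1.40×10⁻⁶ C)(1/0.0746 − 1/0.597) = 0.292 J.
v = √(2·0.292/0.0258) = 4.76 m/s.

4.76 m/s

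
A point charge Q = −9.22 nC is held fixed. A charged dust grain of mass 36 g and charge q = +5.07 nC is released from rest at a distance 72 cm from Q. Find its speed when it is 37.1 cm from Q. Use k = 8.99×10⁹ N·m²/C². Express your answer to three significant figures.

5.52×10⁻³ m/s

Only the electrostatic force acts, so mechanical energy is conserved: ½mv² = U₁ − U₂ = kQq(1/r₁ − 1/r₂).
U₁ − U₂ = (8.99×10⁹ N·m²/C²)(-9.22×10⁻⁹ C)(5.07×10⁻⁹ C)(1/0.720 − 1/0.371) = 5.49×10⁻⁷ J.
v = √(2·5.49×10⁻⁷/0.0360) = 5.52×10⁻³ m/s.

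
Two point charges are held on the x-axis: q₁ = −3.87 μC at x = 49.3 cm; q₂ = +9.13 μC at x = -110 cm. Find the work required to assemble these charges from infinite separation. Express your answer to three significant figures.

-0.199 J

The assembly work is the sum of pairwise potential energies, U = Σ_{i<j} kqᵢqⱼ/rᵢⱼ.
Pair separations: r₁₂ = 1.59 m.
U = (-0.199) = -0.199 J.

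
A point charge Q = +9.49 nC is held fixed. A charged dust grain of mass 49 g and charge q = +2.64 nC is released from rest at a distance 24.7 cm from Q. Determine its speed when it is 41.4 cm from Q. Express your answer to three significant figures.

Only the electrostatic force acts, so mechanical energy is conserved: ½mv² = U₁ − U₂ = kQq(1/r₁ − 1/r₂).
U₁ − U₂ = (8.99×10⁹ N·m²/C²)(9.49×10⁻⁹ C)(2.64×10⁻⁹ C)(1/0.247 − 1/0.414) = 3.68×10⁻⁷ J.
v = √(2·3.68×10⁻⁷/0.0490) = 3.87×10⁻³ m/s.

3.87×10⁻³ m/s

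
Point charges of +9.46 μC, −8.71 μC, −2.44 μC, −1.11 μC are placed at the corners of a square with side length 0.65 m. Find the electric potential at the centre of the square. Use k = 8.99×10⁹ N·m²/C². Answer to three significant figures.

Electric potential is a scalar, so the contributions from each charge add algebraically: V = Σ kqᵢ/rᵢ.
The distance from each corner to the centre is a√2/2 = 0.460 m.
V = k[(9.46×10⁻⁶)/(0.460) + (-8.71×10⁻⁶)/(0.460) + (-2.44×10⁻⁶)/(0.460) + (-1.11×10⁻⁶)/(0.460)] = -5.48×10⁴ V.

-5.48×10⁴ V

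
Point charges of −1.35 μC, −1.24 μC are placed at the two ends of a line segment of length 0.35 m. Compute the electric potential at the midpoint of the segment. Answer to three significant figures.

The total potential is the scalar sum of each charge's contribution, V = Σ kqᵢ/rᵢ.
Each charge is 0.175 m from the midpoint.
V = k[(-1.35×10⁻⁶)/(0.175) + (-1.24×10⁻⁶)/(0.175)] = -1.33×10⁵ V.

-1.33×10⁵ V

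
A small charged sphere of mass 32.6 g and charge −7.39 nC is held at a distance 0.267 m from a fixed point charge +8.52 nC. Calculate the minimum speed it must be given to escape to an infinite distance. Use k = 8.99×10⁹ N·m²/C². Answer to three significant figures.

To just escape, total mechanical energy must reach zero at infinity: ½mv²_min + U = 0, so ½mv²_min = −U = |kQq|/r.
|U| = |kQq|/r = (8.99×10⁹ N·m²/C²)(8.52×10⁻⁹)(7.39×10⁻⁹)/(0.267) = 2.12×10⁻⁶ J.
v_min = √(2|U|/m) = √(2·2.12×10⁻⁶/0.0326) = 0.0114 m/s.

0.0114 m/s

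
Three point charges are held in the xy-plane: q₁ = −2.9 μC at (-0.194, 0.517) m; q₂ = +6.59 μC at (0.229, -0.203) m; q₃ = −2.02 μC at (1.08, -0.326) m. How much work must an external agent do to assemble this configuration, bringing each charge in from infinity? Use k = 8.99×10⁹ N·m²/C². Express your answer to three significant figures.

-0.310 J

The assembly work is the sum of pairwise potential energies, U = Σ_{i<j} kqᵢqⱼ/rᵢⱼ.
Pair separations: r₁₂ = 0.835 m, r₁₃ = 1.53 m, r₂₃ = 0.860 m.
U = (-0.206) + (0.0345) + (-0.139) = -0.310 J.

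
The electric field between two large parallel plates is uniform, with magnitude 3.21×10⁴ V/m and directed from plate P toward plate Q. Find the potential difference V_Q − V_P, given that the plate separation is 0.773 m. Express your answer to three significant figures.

In a uniform field, potential decreases in the direction of E: ΔV = −E·d for a displacement d parallel to E.
Going from P to Q is a displacement of 0.773 m along the field, so V_Q − V_P = −Ed = -2.48×10⁴ V.

-2.48×10⁴ V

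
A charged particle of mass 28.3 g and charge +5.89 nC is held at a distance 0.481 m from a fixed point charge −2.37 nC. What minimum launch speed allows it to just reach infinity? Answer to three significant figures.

4.29×10⁻³ m/s

To just escape, total mechanical energy must reach zero at infinity: ½mv²_min + U = 0, so ½mv²_min = −U = |kQq|/r.
|U| = |kQq|/r = (8.99×10⁹ N·m²/C²)(2.37×10⁻⁹)(5.89×10⁻⁹)/(0.481) = 2.61×10⁻⁷ J.
v_min = √(2|U|/m) = √(2·2.61×10⁻⁷/0.0283) = 4.29×10⁻³ m/s.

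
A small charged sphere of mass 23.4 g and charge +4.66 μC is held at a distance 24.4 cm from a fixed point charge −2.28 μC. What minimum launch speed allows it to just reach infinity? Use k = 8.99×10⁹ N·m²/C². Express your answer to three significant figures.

To just escape, total mechanical energy must reach zero at infinity: ½mv²_min + U = 0, so ½mv²_min = −U = |kQq|/r.
|U| = |kQq|/r = (8.99×10⁹ N·m²/C²)(2.28×10⁻⁶)(4.66×10⁻⁶)/(0.244) = 0.391 J.
v_min = √(2|U|/m) = √(2·0.391/0.0234) = 5.78 m/s.

5.78 m/s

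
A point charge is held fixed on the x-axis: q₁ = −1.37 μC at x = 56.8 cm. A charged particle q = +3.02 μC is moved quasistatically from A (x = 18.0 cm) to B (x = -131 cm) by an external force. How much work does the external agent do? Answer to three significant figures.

For quasistatic motion the external work equals the change in potential energy: W_ext = qΔV = q(V_B − V_A).
At A: distance to the source charge is 0.388 m; V_A = kq₁/r = -3.17×10⁴ V.
At B: distance to the source charge is 1.88 m; V_B = kq₁/r = -6560 V.
ΔV = V_B − V_A = 2.52×10⁴ V.
W_ext = qΔV = (3.02×10⁻⁶ C)(2.52×10⁴ V) = 0.0761 J.

0.0761 J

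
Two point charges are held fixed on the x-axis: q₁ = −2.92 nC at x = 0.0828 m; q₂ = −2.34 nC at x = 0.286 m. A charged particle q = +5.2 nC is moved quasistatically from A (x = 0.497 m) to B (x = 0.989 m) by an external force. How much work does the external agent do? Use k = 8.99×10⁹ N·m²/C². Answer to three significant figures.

5.42×10⁻⁷ J

For quasistatic motion the external work equals the change in potential energy: W_ext = qΔV = q(V_B − V_A).
At A: distances to the source charges are 0.414 m, 0.211 m; V_A = Σ kqᵢ/rᵢ = -163 V.
At B: distances to the source charges are 0.906 m, 0.703 m; V_B = Σ kqᵢ/rᵢ = -58.9 V.
ΔV = V_B − V_A = 104 V.
W_ext = qΔV = (5.20×10⁻⁹ C)(104 V) = 5.42×10⁻⁷ J.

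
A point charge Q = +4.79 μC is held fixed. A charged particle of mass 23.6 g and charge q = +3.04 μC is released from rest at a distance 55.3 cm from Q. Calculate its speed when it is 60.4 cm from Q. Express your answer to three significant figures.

1.30 m/s

Only the electrostatic force acts, so mechanical energy is conserved: ½mv² = U₁ − U₂ = kQq(1/r₁ − 1/r₂).
U₁ − U₂ = (8.99×10⁹ N·m²/C²)(4.79×10⁻⁶ C)(3.04×10⁻⁶ C)(1/0.553 − 1/0.604) = 0.0200 J.
v = √(2·0.0200/0.0236) = 1.30 m/s.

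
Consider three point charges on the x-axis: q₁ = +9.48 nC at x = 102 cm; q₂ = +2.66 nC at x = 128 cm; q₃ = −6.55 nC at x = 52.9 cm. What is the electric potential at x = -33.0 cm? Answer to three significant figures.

The total potential is the scalar sum of each charge's contribution, V = Σ kqᵢ/rᵢ.
Distances from the field point to each charge: r₁ = 1.35 m, r₂ = 1.61 m, r₃ = 0.859 m.
V = k[(9.48×10⁻⁹)/(1.35) + (2.66×10⁻⁹)/(1.61) + (-6.55×10⁻⁹)/(0.859)] = 9.43 V.

9.43 V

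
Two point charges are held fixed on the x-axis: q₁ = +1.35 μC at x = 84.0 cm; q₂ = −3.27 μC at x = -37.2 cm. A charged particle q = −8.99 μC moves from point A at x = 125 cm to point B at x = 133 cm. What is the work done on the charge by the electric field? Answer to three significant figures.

-0.0358 J

The work done by the electric force is W_field = −ΔU = −q(V_B − V_A) = q(V_A − V_B).
At A: distances to the source charges are 0.410 m, 1.62 m; V_A = Σ kqᵢ/rᵢ = 1.15×10⁴ V.
At B: distances to the source charges are 0.490 m, 1.70 m; V_B = Σ kqᵢ/rᵢ = 7500 V.
ΔV = V_B − V_A = -3980 V.
W_field = −qΔV = −(-8.99×10⁻⁶ C)(-3980 V) = -0.0358 J.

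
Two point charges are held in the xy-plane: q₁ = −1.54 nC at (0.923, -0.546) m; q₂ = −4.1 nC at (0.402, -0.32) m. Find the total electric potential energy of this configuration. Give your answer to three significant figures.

1.00×10⁻⁷ J

The assembly work is the sum of pairwise potential energies, U = Σ_{i<j} kqᵢqⱼ/rᵢⱼ.
Pair separations: r₁₂ = 0.568 m.
U = (1.00×10⁻⁷) = 1.00×10⁻⁷ J.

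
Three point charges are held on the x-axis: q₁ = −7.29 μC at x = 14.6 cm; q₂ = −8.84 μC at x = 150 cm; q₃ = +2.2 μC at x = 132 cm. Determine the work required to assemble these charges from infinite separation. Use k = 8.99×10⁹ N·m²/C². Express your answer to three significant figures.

The assembly work is the sum of pairwise potential energies, U = Σ_{i<j} kqᵢqⱼ/rᵢⱼ.
Pair separations: r₁₂ = 1.35 m, r₁₃ = 1.17 m, r₂₃ = 0.180 m.
U = (0.428) + (-0.123) + (-0.971) = -0.666 J.

-0.666 J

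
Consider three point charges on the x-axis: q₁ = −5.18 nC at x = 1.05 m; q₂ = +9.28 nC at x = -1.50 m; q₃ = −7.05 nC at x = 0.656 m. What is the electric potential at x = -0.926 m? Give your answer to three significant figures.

81.7 V

The total potential is the scalar sum of each charge's contribution, V = Σ kqᵢ/rᵢ.
Distances from the field point to each charge: r₁ = 1.98 m, r₂ = 0.574 m, r₃ = 1.58 m.
V = k[(-5.18×10⁻⁹)/(1.98) + (9.28×10⁻⁹)/(0.574) + (-7.05×10⁻⁹)/(1.58)] = 81.7 V.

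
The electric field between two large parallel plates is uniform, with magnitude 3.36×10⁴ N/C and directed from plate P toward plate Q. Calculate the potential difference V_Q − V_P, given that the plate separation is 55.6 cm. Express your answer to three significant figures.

In a uniform field, potential decreases in the direction of E: ΔV = −E·d for a displacement d parallel to E.
Going from P to Q is a displacement of 55.6 cm along the field, so V_Q − V_P = −Ed = -1.87×10⁴ V.

-1.87×10⁴ V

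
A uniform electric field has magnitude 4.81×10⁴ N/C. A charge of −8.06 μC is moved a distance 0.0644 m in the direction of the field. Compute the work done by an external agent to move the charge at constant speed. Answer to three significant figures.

0.0250 J

The potential change for a displacement 0.0644 m in the direction of the field is ΔV = −Ed = -3100 V.
W_ext = qΔV = 0.0250 J.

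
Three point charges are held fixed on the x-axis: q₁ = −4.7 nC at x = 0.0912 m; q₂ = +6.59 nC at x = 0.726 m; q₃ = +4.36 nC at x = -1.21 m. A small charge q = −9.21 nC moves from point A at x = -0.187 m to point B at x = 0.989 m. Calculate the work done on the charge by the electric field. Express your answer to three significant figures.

2.25×10⁻⁶ J

The work done by the electric force is W_field = −ΔU = −q(V_B − V_A) = q(V_A − V_B).
At A: distances to the source charges are 0.278 m, 0.913 m, 1.02 m; V_A = Σ kqᵢ/rᵢ = -48.7 V.
At B: distances to the source charges are 0.898 m, 0.263 m, 2.20 m; V_B = Σ kqᵢ/rᵢ = 196 V.
ΔV = V_B − V_A = 245 V.
W_field = −qΔV = −(-9.21×10⁻⁹ C)(245 V) = 2.25×10⁻⁶ J.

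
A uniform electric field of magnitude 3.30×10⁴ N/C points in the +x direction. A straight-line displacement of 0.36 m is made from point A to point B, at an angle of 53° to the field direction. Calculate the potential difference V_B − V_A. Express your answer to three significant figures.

Only the component of displacement along E changes the potential: ΔV = −E·d·cosθ.
ΔV = −(3.30×10⁴ V/m)(0.360 m)cos53° = -7150 V.

-7150 V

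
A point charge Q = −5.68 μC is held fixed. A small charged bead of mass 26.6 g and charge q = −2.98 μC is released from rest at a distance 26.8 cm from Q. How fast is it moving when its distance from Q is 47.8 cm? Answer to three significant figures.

Only the electrostatic force acts, so mechanical energy is conserved: ½mv² = U₁ − U₂ = kQq(1/r₁ − 1/r₂).
U₁ − U₂ = (8.99×10⁹ N·m²/C²)(-5.68×10⁻⁶ C)(-2.98×10⁻⁶ C)(1/0.268 − 1/0.478) = 0.249 J.
v = √(2·0.249/0.0266) = 4.33 m/s.

4.33 m/s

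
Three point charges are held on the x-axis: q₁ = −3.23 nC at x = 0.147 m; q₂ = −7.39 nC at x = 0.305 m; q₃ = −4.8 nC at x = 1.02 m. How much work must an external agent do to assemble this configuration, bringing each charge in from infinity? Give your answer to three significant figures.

The work to assemble the configuration equals its total potential energy, U = Σ kqᵢqⱼ/rᵢⱼ over all pairs.
Pair separations: r₁₂ = 0.158 m, r₁₃ = 0.873 m, r₂₃ = 0.715 m.
U = (1.36×10⁻⁶) + (1.60×10⁻⁷) + (4.46×10⁻⁷) = 1.96×10⁻⁶ J.

1.96×10⁻⁶ J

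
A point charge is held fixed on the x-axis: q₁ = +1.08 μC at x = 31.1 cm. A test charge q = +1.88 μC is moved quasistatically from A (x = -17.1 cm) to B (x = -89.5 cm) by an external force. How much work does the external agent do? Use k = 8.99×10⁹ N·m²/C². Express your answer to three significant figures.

For quasistatic motion the external work equals the change in potential energy: W_ext = qΔV = q(V_B − V_A).
At A: distance to the source charge is 0.482 m; V_A = kq₁/r = 2.01×10⁴ V.
At B: distance to the source charge is 1.21 m; V_B = kq₁/r = 8050 V.
ΔV = V_B − V_A = -1.21×10⁴ V.
W_ext = qΔV = (1.88×10⁻⁶ C)(-1.21×10⁴ V) = -0.0227 J.

-0.0227 J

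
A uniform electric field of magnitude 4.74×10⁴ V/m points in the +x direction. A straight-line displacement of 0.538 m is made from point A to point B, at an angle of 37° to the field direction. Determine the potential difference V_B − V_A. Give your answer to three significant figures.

-2.04×10⁴ V

Only the component of displacement along E changes the potential: ΔV = −E·d·cosθ.
ΔV = −(4.74×10⁴ V/m)(0.538 m)cos37° = -2.04×10⁴ V.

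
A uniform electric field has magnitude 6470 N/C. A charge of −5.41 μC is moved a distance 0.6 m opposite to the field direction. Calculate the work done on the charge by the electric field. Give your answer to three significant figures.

0.0210 J

The potential change for a displacement 0.6 m opposite to the field direction is ΔV = +Ed = 3880 V.
W_field = −qΔV = 0.0210 J.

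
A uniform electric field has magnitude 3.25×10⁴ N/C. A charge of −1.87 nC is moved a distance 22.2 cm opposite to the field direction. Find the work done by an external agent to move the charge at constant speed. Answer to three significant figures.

The potential change for a displacement 22.2 cm opposite to the field direction is ΔV = +Ed = 7220 V.
W_ext = qΔV = -1.35×10⁻⁵ J.

-1.35×10⁻⁵ J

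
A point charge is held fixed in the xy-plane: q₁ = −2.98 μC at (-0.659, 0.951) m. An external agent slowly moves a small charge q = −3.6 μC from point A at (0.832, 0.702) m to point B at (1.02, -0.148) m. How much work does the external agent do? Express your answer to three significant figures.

For quasistatic motion the external work equals the change in potential energy: W_ext = qΔV = q(V_B − V_A).
At A: distance to the source charge is 1.51 m; V_A = kq₁/r = -1.77×10⁴ V.
At B: distance to the source charge is 2.01 m; V_B = kq₁/r = -1.34×10⁴ V.
ΔV = V_B − V_A = 4370 V.
W_ext = qΔV = (-3.60×10⁻⁶ C)(4370 V) = -0.0157 J.

-0.0157 J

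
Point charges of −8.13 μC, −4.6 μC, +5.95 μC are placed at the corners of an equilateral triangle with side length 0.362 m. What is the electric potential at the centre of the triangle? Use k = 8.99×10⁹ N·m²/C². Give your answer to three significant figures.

Electric potential is a scalar, so the contributions from each charge add algebraically: V = Σ kqᵢ/rᵢ.
The distance from each vertex to the centroid is a/√3 = 0.209 m.
V = k[(-8.13×10⁻⁶)/(0.209) + (-4.60×10⁻⁶)/(0.209) + (5.95×10⁻⁶)/(0.209)] = -2.92×10⁵ V.

-2.92×10⁵ V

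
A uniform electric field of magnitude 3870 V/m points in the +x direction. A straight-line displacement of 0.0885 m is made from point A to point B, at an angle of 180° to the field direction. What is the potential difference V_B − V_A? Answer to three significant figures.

Only the component of displacement along E changes the potential: ΔV = −E·d·cosθ.
ΔV = −(3870 V/m)(0.0885 m)cos180° = 342 V.

342 V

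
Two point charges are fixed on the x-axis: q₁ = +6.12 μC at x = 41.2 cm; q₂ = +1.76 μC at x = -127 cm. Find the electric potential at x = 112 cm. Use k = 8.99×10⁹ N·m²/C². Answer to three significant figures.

Electric potential is a scalar, so the contributions from each charge add algebraically: V = Σ kqᵢ/rᵢ.
Distances from the field point to each charge: r₁ = 0.708 m, r₂ = 2.39 m.
V = k[(6.12×10⁻⁶)/(0.708) + (1.76×10⁻⁶)/(2.39)] = 8.43×10⁴ V.

8.43×10⁴ V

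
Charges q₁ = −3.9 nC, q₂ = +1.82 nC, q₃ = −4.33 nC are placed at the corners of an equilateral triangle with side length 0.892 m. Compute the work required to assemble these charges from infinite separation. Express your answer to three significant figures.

The assembly work is the sum of pairwise potential energies, U = Σ_{i<j} kqᵢqⱼ/rᵢⱼ.
All three pair separations equal the side length, 0.892 m.
U = (-7.15×10⁻⁸) + (1.70×10⁻⁷) + (-7.94×10⁻⁸) = 1.92×10⁻⁸ J.

1.92×10⁻⁸ J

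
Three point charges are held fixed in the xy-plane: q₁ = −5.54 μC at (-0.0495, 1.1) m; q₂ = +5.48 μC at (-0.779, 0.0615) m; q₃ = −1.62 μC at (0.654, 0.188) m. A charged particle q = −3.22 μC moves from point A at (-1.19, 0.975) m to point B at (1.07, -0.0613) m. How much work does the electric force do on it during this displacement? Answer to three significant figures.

-0.106 J

The work done by the electric force is W_field = −ΔU = −q(V_B − V_A) = q(V_A − V_B).
At A: distances to the source charges are 1.15 m, 1.00 m, 2.00 m; V_A = Σ kqᵢ/rᵢ = -1490 V.
At B: distances to the source charges are 1.61 m, 1.85 m, 0.485 m; V_B = Σ kqᵢ/rᵢ = -3.43×10⁴ V.
ΔV = V_B − V_A = -3.28×10⁴ V.
W_field = −qΔV = −(-3.22×10⁻⁶ C)(-3.28×10⁴ V) = -0.106 J.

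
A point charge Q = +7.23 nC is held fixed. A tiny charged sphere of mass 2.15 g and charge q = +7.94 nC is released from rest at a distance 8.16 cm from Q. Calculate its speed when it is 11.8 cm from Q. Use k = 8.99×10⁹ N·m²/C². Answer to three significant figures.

0.0426 m/s

Only the electrostatic force acts, so mechanical energy is conserved: ½mv² = U₁ − U₂ = kQq(1/r₁ − 1/r₂).
U₁ − U₂ = (8.99×10⁹ N·m²/C²)(7.23×10⁻⁹ C)(7.94×10⁻⁹ C)(1/0.0816 − 1/0.118) = 1.95×10⁻⁶ J.
v = √(2·1.95×10⁻⁶/2.15×10⁻³) = 0.0426 m/s.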